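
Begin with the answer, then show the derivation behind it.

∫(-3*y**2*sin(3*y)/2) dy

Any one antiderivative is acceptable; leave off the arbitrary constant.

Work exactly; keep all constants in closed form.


The answer is y**2*cos(3*y)/2 - y*sin(3*y)/3 - cos(3*y)/9.
Step 1. Integrate ∫(-3*y**2*sin(3*y)/2) dy by parts with u = y**2, dv = (-3*sin(3*y)/2) dy, so v = cos(3*y)/2: now y**2*cos(3*y)/2 + ∫(-y*cos(3*y)) dy.
Step 2. Integrate ∫(-y*cos(3*y)) dy by parts with u = y, dv = (-cos(3*y)) dy, so v = -sin(3*y)/3: now y**2*cos(3*y)/2 - y*sin(3*y)/3 + ∫(sin(3*y)/3) dy.
Step 3. Evaluate the standard form: now y**2*cos(3*y)/2 - y*sin(3*y)/3 - cos(3*y)/9.
Answer: y**2*cos(3*y)/2 - y*sin(3*y)/3 - cos(3*y)/9.


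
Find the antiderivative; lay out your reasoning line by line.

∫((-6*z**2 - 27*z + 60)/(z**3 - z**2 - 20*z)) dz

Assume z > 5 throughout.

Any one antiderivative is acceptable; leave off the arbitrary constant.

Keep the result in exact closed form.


Step 1. Decompose ∫((-6*z**2 - 27*z + 60)/(z**3 - z**2 - 20*z)) dz by partial fractions, (-6*z**2 - 27*z + 60)/(z**3 - z**2 - 20*z) = 2/(z + 4) - 5/(z - 5) - 3/z: now ∫(-3/z) dz + ∫(-5/(z - 5)) dz + ∫(2/(z + 4)) dz.
Step 2. Evaluate the standard form [assuming z > 0]: now -3*log(z) + ∫(-5/(z - 5)) dz + ∫(2/(z + 4)) dz.
Step 3. Evaluate the standard form [assuming z > -4]: now -3*log(z) + 2*log(z + 4) + ∫(-5/(z - 5)) dz.
Step 4. Evaluate the standard form [assuming z > 5]: now -3*log(z) - 5*log(z - 5) + 2*log(z + 4).
Answer: -3*log(z) - 5*log(z - 5) + 2*log(z + 4).


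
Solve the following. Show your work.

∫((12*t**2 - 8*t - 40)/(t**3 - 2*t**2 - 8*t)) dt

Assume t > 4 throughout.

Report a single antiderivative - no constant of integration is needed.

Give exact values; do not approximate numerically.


Step 1. Decompose ∫((12*t**2 - 8*t - 40)/(t**3 - 2*t**2 - 8*t)) dt by partial fractions, (12*t**2 - 8*t - 40)/(t**3 - 2*t**2 - 8*t) = 2/(t + 2) + 5/(t - 4) + 5/t: now ∫(5/t) dt + ∫(5/(t - 4)) dt + ∫(2/(t + 2)) dt.
Step 2. Evaluate the standard form [assuming t > 4]: now 5*log(t - 4) + ∫(5/t) dt + ∫(2/(t + 2)) dt.
Step 3. Evaluate the standard form [assuming t > 0]: now 5*log(t) + 5*log(t - 4) + ∫(2/(t + 2)) dt.
Step 4. Evaluate the standard form [assuming t > -2]: now 5*log(t) + 5*log(t - 4) + 2*log(t + 2).
Answer: 5*log(t) + 5*log(t - 4) + 2*log(t + 2).


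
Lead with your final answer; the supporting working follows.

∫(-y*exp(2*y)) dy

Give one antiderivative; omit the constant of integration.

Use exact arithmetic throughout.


The answer is -y*exp(2*y)/2 + exp(2*y)/4.
Step 1. Integrate ∫(-y*exp(2*y)) dy by parts with u = y, dv = (-exp(2*y)) dy, so v = -exp(2*y)/2: now -y*exp(2*y)/2 + ∫(exp(2*y)/2) dy.
Step 2. Evaluate the standard form: now -y*exp(2*y)/2 + exp(2*y)/4.
Answer: -y*exp(2*y)/2 + exp(2*y)/4.


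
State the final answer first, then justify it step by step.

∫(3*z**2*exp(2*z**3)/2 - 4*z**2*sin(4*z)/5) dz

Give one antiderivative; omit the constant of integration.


The answer is z**2*cos(4*z)/5 - z*sin(4*z)/10 + exp(2*z**3)/4 - cos(4*z)/40.
Step 1. Rewrite: now ∫(3*z**2*exp(2*z**3)/2) dz + ∫(-4*z**2*sin(4*z)/5) dz.
Step 2. Substitute u = z**3, turning ∫(3*z**2*exp(2*z**3)/2) dz into ∫(exp(2*u)/2) du: now ∫(-4*z**2*sin(4*z)/5) dz + ∫(exp(2*u)/2) du.
Step 3. Evaluate the standard form: now exp(2*u)/4 + ∫(-4*z**2*sin(4*z)/5) dz.
Step 4. Substitute back u = z**3: now exp(2*z**3)/4 + ∫(-4*z**2*sin(4*z)/5) dz.
Step 5. Integrate ∫(-4*z**2*sin(4*z)/5) dz by parts with u = z**2, dv = (-4*sin(4*z)/5) dz, so v = cos(4*z)/5: now z**2*cos(4*z)/5 + exp(2*z**3)/4 + ∫(-2*z*cos(4*z)/5) dz.
Step 6. Integrate ∫(-2*z*cos(4*z)/5) dz by parts with u = z, dv = (-2*cos(4*z)/5) dz, so v = -sin(4*z)/10: now z**2*cos(4*z)/5 - z*sin(4*z)/10 + exp(2*z**3)/4 + ∫(sin(4*z)/10) dz.
Step 7. Evaluate the standard form: now z**2*cos(4*z)/5 - z*sin(4*z)/10 + exp(2*z**3)/4 - cos(4*z)/40.
Answer: z**2*cos(4*z)/5 - z*sin(4*z)/10 + exp(2*z**3)/4 - cos(4*z)/40.


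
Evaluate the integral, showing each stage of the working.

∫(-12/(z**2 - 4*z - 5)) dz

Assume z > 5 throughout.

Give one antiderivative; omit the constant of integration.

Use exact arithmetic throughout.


Step 1. Decompose ∫(-12/(z**2 - 4*z - 5)) dz by partial fractions, -12/(z**2 - 4*z - 5) = 2/(z + 1) - 2/(z - 5): now ∫(-2/(z - 5)) dz + ∫(2/(z + 1)) dz.
Step 2. Evaluate the standard form [assuming z > -1]: now 2*log(z + 1) + ∫(-2/(z - 5)) dz.
Step 3. Evaluate the standard form [assuming z > 5]: now -2*log(z - 5) + 2*log(z + 1).
Answer: -2*log(z - 5) + 2*log(z + 1).


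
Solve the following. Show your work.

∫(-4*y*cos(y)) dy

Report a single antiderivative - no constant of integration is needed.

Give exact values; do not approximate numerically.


Step 1. Integrate ∫(-4*y*cos(y)) dy by parts with u = y, dv = (-4*cos(y)) dy, so v = -4*sin(y): now -4*y*sin(y) + ∫(4*sin(y)) dy.
Step 2. Evaluate the standard form: now -4*y*sin(y) - 4*cos(y).
Answer: -4*y*sin(y) - 4*cos(y).


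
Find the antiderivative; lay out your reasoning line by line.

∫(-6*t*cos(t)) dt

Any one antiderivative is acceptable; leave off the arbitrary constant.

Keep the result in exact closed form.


Step 1. Integrate ∫(-6*t*cos(t)) dt by parts with u = t, dv = (-6*cos(t)) dt, so v = -6*sin(t): now -6*t*sin(t) + ∫(6*sin(t)) dt.
Step 2. Evaluate the standard form: now -6*t*sin(t) - 6*cos(t).
Answer: -6*t*sin(t) - 6*cos(t).


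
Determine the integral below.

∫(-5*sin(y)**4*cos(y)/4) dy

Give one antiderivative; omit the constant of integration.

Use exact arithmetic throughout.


Answer: -sin(y)**5/4.


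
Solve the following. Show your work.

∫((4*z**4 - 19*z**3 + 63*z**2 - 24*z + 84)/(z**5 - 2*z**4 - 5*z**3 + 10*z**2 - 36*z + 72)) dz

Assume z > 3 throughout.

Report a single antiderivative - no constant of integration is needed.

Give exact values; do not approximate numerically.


Step 1. Decompose ∫((4*z**4 - 19*z**3 + 63*z**2 - 24*z + 84)/(z**5 - 2*z**4 - 5*z**3 + 10*z**2 - 36*z + 72)) dz by partial fractions, (4*z**4 - 19*z**3 + 63*z**2 - 24*z + 84)/(z**5 - 2*z**4 - 5*z**3 + 10*z**2 - 36*z + 72) = -4/(z**2 + 4) + 4/(z + 3) - 5/(z - 2) + 5/(z - 3): now ∫(5/(z - 3)) dz + ∫(-5/(z - 2)) dz + ∫(4/(z + 3)) dz + ∫(-4/(z**2 + 4)) dz.
Step 2. Evaluate the standard form [assuming z > 2]: now -5*log(z - 2) + ∫(5/(z - 3)) dz + ∫(4/(z + 3)) dz + ∫(-4/(z**2 + 4)) dz.
Step 3. Evaluate the standard form [assuming z > 3]: now 5*log(z - 3) - 5*log(z - 2) + ∫(4/(z + 3)) dz + ∫(-4/(z**2 + 4)) dz.
Step 4. Evaluate the standard form [assuming z > -3]: now 5*log(z - 3) - 5*log(z - 2) + 4*log(z + 3) + ∫(-4/(z**2 + 4)) dz.
Step 5. Evaluate the standard form: now 5*log(z - 3) - 5*log(z - 2) + 4*log(z + 3) - 2*atan(z/2).
Answer: 5*log(z - 3) - 5*log(z - 2) + 4*log(z + 3) - 2*atan(z/2).


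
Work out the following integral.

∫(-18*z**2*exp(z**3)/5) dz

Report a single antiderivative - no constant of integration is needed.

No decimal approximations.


Answer: -6*exp(z**3)/5.


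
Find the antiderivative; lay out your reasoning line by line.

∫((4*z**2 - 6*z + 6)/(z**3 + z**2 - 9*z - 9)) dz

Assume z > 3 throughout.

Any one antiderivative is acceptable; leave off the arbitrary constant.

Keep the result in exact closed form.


Step 1. Decompose ∫((4*z**2 - 6*z + 6)/(z**3 + z**2 - 9*z - 9)) dz by partial fractions, (4*z**2 - 6*z + 6)/(z**3 + z**2 - 9*z - 9) = 5/(z + 3) - 2/(z + 1) + 1/(z - 3): now ∫(1/(z - 3)) dz + ∫(-2/(z + 1)) dz + ∫(5/(z + 3)) dz.
Step 2. Evaluate the standard form [assuming z > 3]: now log(z - 3) + ∫(-2/(z + 1)) dz + ∫(5/(z + 3)) dz.
Step 3. Evaluate the standard form [assuming z > -3]: now log(z - 3) + 5*log(z + 3) + ∫(-2/(z + 1)) dz.
Step 4. Evaluate the standard form [assuming z > -1]: now log(z - 3) - 2*log(z + 1) + 5*log(z + 3).
Answer: log(z - 3) - 2*log(z + 1) + 5*log(z + 3).


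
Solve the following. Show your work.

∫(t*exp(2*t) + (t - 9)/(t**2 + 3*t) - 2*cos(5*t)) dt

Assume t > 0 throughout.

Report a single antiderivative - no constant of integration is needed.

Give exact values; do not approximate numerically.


Step 1. Rewrite: now ∫(t*exp(2*t)) dt + ∫((t - 9)/(t**2 + 3*t)) dt + ∫(-2*cos(5*t)) dt.
Step 2. Decompose ∫((t - 9)/(t**2 + 3*t)) dt by partial fractions, (t - 9)/(t**2 + 3*t) = 4/(t + 3) - 3/t: now ∫(-3/t) dt + ∫(t*exp(2*t)) dt + ∫(4/(t + 3)) dt + ∫(-2*cos(5*t)) dt.
Step 3. Evaluate the standard form [assuming t > 0]: now -3*log(t) + ∫(t*exp(2*t)) dt + ∫(4/(t + 3)) dt + ∫(-2*cos(5*t)) dt.
Step 4. Evaluate the standard form [assuming t > -3]: now -3*log(t) + 4*log(t + 3) + ∫(t*exp(2*t)) dt + ∫(-2*cos(5*t)) dt.
Step 5. Evaluate the standard form: now -3*log(t) + 4*log(t + 3) - 2*sin(5*t)/5 + ∫(t*exp(2*t)) dt.
Step 6. Integrate ∫(t*exp(2*t)) dt by parts with u = t, dv = (exp(2*t)) dt, so v = exp(2*t)/2: now t*exp(2*t)/2 - 3*log(t) + 4*log(t + 3) - 2*sin(5*t)/5 + ∫(-exp(2*t)/2) dt.
Step 7. Evaluate the standard form: now t*exp(2*t)/2 - exp(2*t)/4 - 3*log(t) + 4*log(t + 3) - 2*sin(5*t)/5.
Answer: t*exp(2*t)/2 - exp(2*t)/4 - 3*log(t) + 4*log(t + 3) - 2*sin(5*t)/5.


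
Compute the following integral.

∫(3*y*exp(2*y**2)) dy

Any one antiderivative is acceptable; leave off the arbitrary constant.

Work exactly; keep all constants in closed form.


Answer: 3*exp(2*y**2)/4.


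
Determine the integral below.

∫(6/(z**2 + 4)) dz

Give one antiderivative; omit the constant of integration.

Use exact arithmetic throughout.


Answer: 3*atan(z/2).


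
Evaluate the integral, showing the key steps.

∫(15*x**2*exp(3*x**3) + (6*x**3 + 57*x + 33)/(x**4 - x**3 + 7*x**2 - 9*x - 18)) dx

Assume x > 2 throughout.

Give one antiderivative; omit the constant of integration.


Step 1. Rewrite: now ∫(15*x**2*exp(3*x**3)) dx + ∫((6*x**3 + 57*x + 33)/(x**4 - x**3 + 7*x**2 - 9*x - 18)) dx.
Step 2. Substitute u = x**3, turning ∫(15*x**2*exp(3*x**3)) dx into ∫(5*exp(3*u)) du: now ∫((6*x**3 + 57*x + 33)/(x**4 - x**3 + 7*x**2 - 9*x - 18)) dx + ∫(5*exp(3*u)) du.
Step 3. Evaluate the standard form: now 5*exp(3*u)/3 + ∫((6*x**3 + 57*x + 33)/(x**4 - x**3 + 7*x**2 - 9*x - 18)) dx.
Step 4. Substitute back u = x**3: now 5*exp(3*x**3)/3 + ∫((6*x**3 + 57*x + 33)/(x**4 - x**3 + 7*x**2 - 9*x - 18)) dx.
Step 5. Decompose ∫((6*x**3 + 57*x + 33)/(x**4 - x**3 + 7*x**2 - 9*x - 18)) dx by partial fractions, (6*x**3 + 57*x + 33)/(x**4 - x**3 + 7*x**2 - 9*x - 18) = -3/(x**2 + 9) + 1/(x + 1) + 5/(x - 2): now 5*exp(3*x**3)/3 + ∫(5/(x - 2)) dx + ∫(1/(x + 1)) dx + ∫(-3/(x**2 + 9)) dx.
Step 6. Evaluate the standard form [assuming x > -1]: now 5*exp(3*x**3)/3 + log(x + 1) + ∫(5/(x - 2)) dx + ∫(-3/(x**2 + 9)) dx.
Step 7. Evaluate the standard form [assuming x > 2]: now 5*exp(3*x**3)/3 + 5*log(x - 2) + log(x + 1) + ∫(-3/(x**2 + 9)) dx.
Step 8. Evaluate the standard form: now 5*exp(3*x**3)/3 + 5*log(x - 2) + log(x + 1) - atan(x/3).
Answer: 5*exp(3*x**3)/3 + 5*log(x - 2) + log(x + 1) - atan(x/3).


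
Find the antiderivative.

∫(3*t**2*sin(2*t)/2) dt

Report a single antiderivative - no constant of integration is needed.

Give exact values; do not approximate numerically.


Answer: -3*t**2*cos(2*t)/4 + 3*t*sin(2*t)/4 + 3*cos(2*t)/8.


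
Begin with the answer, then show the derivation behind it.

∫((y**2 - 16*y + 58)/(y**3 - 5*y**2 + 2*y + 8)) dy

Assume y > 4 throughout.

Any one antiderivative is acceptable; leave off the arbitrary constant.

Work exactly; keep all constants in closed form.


The answer is log(y - 4) - 5*log(y - 2) + 5*log(y + 1).
Step 1. Decompose ∫((y**2 - 16*y + 58)/(y**3 - 5*y**2 + 2*y + 8)) dy by partial fractions, (y**2 - 16*y + 58)/(y**3 - 5*y**2 + 2*y + 8) = 5/(y + 1) - 5/(y - 2) + 1/(y - 4): now ∫(1/(y - 4)) dy + ∫(-5/(y - 2)) dy + ∫(5/(y + 1)) dy.
Step 2. Evaluate the standard form [assuming y > 4]: now log(y - 4) + ∫(-5/(y - 2)) dy + ∫(5/(y + 1)) dy.
Step 3. Evaluate the standard form [assuming y > 2]: now log(y - 4) - 5*log(y - 2) + ∫(5/(y + 1)) dy.
Step 4. Evaluate the standard form [assuming y > -1]: now log(y - 4) - 5*log(y - 2) + 5*log(y + 1).
Answer: log(y - 4) - 5*log(y - 2) + 5*log(y + 1).


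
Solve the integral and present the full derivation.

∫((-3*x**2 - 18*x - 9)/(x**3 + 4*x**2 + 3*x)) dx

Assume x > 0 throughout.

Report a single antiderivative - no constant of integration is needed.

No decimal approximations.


Step 1. Decompose ∫((-3*x**2 - 18*x - 9)/(x**3 + 4*x**2 + 3*x)) dx by partial fractions, (-3*x**2 - 18*x - 9)/(x**3 + 4*x**2 + 3*x) = 3/(x + 3) - 3/(x + 1) - 3/x: now ∫(-3/x) dx + ∫(-3/(x + 1)) dx + ∫(3/(x + 3)) dx.
Step 2. Evaluate the standard form [assuming x > -3]: now 3*log(x + 3) + ∫(-3/x) dx + ∫(-3/(x + 1)) dx.
Step 3. Evaluate the standard form [assuming x > -1]: now -3*log(x + 1) + 3*log(x + 3) + ∫(-3/x) dx.
Step 4. Evaluate the standard form [assuming x > 0]: now -3*log(x) - 3*log(x + 1) + 3*log(x + 3).
Answer: -3*log(x) - 3*log(x + 1) + 3*log(x + 3).


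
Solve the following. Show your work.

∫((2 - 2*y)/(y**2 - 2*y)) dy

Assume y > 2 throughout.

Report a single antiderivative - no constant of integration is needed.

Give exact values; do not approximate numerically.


Step 1. Decompose ∫((2 - 2*y)/(y**2 - 2*y)) dy by partial fractions, (2 - 2*y)/(y**2 - 2*y) = -1/(y - 2) - 1/y: now ∫(-1/y) dy + ∫(-1/(y - 2)) dy.
Step 2. Evaluate the standard form [assuming y > 0]: now -log(y) + ∫(-1/(y - 2)) dy.
Step 3. Evaluate the standard form [assuming y > 2]: now -log(y) - log(y - 2).
Answer: -log(y) - log(y - 2).


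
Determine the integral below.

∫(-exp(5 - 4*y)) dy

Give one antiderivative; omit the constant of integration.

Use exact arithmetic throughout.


Answer: exp(5 - 4*y)/4.


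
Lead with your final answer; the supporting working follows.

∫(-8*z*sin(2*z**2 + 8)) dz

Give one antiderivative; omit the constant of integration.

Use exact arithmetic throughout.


The answer is 2*cos(2*z**2 + 8).
Step 1. Substitute u = z**2 + 4, turning ∫(-8*z*sin(2*z**2 + 8)) dz into ∫(-4*sin(2*u)) du: now ∫(-4*sin(2*u)) du.
Step 2. Evaluate the standard form: now 2*cos(2*u).
Step 3. Substitute back u = z**2 + 4: now 2*cos(2*z**2 + 8).
Answer: 2*cos(2*z**2 + 8).


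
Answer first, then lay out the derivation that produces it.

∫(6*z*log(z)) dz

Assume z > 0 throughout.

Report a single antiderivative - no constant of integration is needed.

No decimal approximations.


The answer is 3*z**2*log(z) - 3*z**2/2.
Step 1. Integrate ∫(6*z*log(z)) dz by parts with u = log(z), dv = (6*z) dz, so v = 3*z**2 [assuming z > 0]: now 3*z**2*log(z) + ∫(-3*z) dz.
Step 2. Evaluate the standard form: now 3*z**2*log(z) - 3*z**2/2.
Answer: 3*z**2*log(z) - 3*z**2/2.


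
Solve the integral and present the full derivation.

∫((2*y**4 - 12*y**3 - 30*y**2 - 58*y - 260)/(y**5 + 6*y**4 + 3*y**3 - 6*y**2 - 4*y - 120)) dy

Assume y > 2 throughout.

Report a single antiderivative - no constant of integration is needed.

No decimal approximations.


Step 1. Decompose ∫((2*y**4 - 12*y**3 - 30*y**2 - 58*y - 260)/(y**5 + 6*y**4 + 3*y**3 - 6*y**2 - 4*y - 120)) dy by partial fractions, (2*y**4 - 12*y**3 - 30*y**2 - 58*y - 260)/(y**5 + 6*y**4 + 3*y**3 - 6*y**2 - 4*y - 120) = 2/(y**2 + 4) + 5/(y + 5) - 1/(y + 3) - 2/(y - 2): now ∫(-2/(y - 2)) dy + ∫(-1/(y + 3)) dy + ∫(5/(y + 5)) dy + ∫(2/(y**2 + 4)) dy.
Step 2. Evaluate the standard form [assuming y > -5]: now 5*log(y + 5) + ∫(-2/(y - 2)) dy + ∫(-1/(y + 3)) dy + ∫(2/(y**2 + 4)) dy.
Step 3. Evaluate the standard form [assuming y > 2]: now -2*log(y - 2) + 5*log(y + 5) + ∫(-1/(y + 3)) dy + ∫(2/(y**2 + 4)) dy.
Step 4. Evaluate the standard form [assuming y > -3]: now -2*log(y - 2) - log(y + 3) + 5*log(y + 5) + ∫(2/(y**2 + 4)) dy.
Step 5. Evaluate the standard form: now -2*log(y - 2) - log(y + 3) + 5*log(y + 5) + atan(y/2).
Answer: -2*log(y - 2) - log(y + 3) + 5*log(y + 5) + atan(y/2).


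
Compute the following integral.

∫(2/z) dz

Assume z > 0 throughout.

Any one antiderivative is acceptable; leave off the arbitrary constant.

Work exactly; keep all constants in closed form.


Answer: 2*log(z).


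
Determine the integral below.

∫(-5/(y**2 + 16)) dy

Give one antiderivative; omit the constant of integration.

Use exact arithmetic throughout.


Answer: -5*atan(y/4)/4.


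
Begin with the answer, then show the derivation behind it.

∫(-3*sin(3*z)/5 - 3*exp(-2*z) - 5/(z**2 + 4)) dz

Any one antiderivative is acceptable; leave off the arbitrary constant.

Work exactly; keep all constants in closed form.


The answer is cos(3*z)/5 - 5*atan(z/2)/2 + 3*exp(-2*z)/2.
Step 1. Rewrite: now ∫(-5/(z**2 + 4)) dz + ∫(-3*exp(-2*z)) dz + ∫(-3*sin(3*z)/5) dz.
Step 2. Evaluate the standard form: now -5*atan(z/2)/2 + ∫(-3*exp(-2*z)) dz + ∫(-3*sin(3*z)/5) dz.
Step 3. Evaluate the standard form: now -5*atan(z/2)/2 + ∫(-3*sin(3*z)/5) dz + 3*exp(-2*z)/2.
Step 4. Evaluate the standard form: now cos(3*z)/5 - 5*atan(z/2)/2 + 3*exp(-2*z)/2.
Answer: cos(3*z)/5 - 5*atan(z/2)/2 + 3*exp(-2*z)/2.


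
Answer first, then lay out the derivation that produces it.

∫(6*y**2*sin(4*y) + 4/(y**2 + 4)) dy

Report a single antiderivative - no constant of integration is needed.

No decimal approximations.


The answer is -3*y**2*cos(4*y)/2 + 3*y*sin(4*y)/4 + 3*cos(4*y)/16 + 2*atan(y/2).
Step 1. Rewrite: now ∫(6*y**2*sin(4*y)) dy + ∫(4/(y**2 + 4)) dy.
Step 2. Evaluate the standard form: now 2*atan(y/2) + ∫(6*y**2*sin(4*y)) dy.
Step 3. Integrate ∫(6*y**2*sin(4*y)) dy by parts with u = y**2, dv = (6*sin(4*y)) dy, so v = -3*cos(4*y)/2: now -3*y**2*cos(4*y)/2 + 2*atan(y/2) + ∫(3*y*cos(4*y)) dy.
Step 4. Integrate ∫(3*y*cos(4*y)) dy by parts with u = y, dv = (3*cos(4*y)) dy, so v = 3*sin(4*y)/4: now -3*y**2*cos(4*y)/2 + 3*y*sin(4*y)/4 + 2*atan(y/2) + ∫(-3*sin(4*y)/4) dy.
Step 5. Evaluate the standard form: now -3*y**2*cos(4*y)/2 + 3*y*sin(4*y)/4 + 3*cos(4*y)/16 + 2*atan(y/2).
Answer: -3*y**2*cos(4*y)/2 + 3*y*sin(4*y)/4 + 3*cos(4*y)/16 + 2*atan(y/2).


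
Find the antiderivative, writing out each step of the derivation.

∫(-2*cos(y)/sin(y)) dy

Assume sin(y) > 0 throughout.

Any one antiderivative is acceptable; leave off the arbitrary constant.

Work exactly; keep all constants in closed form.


Step 1. Substitute u = sin(y), turning ∫(-2*cos(y)/sin(y)) dy into ∫(-2/u) du: now ∫(-2/u) du.
Step 2. Evaluate the standard form [assuming u > 0]: now -2*log(u).
Step 3. Substitute back u = sin(y): now -2*log(sin(y)).
Answer: -2*log(sin(y)).


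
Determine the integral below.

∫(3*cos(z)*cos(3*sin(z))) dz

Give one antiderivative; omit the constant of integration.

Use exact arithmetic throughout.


Answer: sin(3*sin(z)).


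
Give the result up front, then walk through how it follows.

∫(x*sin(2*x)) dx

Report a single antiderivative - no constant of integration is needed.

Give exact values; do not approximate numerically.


The answer is -x*cos(2*x)/2 + sin(2*x)/4.
Step 1. Integrate ∫(x*sin(2*x)) dx by parts with u = x, dv = (sin(2*x)) dx, so v = -cos(2*x)/2: now -x*cos(2*x)/2 + ∫(cos(2*x)/2) dx.
Step 2. Evaluate the standard form: now -x*cos(2*x)/2 + sin(2*x)/4.
Answer: -x*cos(2*x)/2 + sin(2*x)/4.


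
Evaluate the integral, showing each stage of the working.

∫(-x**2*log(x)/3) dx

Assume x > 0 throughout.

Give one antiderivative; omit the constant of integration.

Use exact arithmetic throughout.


Step 1. Integrate ∫(-x**2*log(x)/3) dx by parts with u = log(x), dv = (-x**2/3) dx, so v = -x**3/9 [assuming x > 0]: now -x**3*log(x)/9 + ∫(x**2/9) dx.
Step 2. Evaluate the standard form: now -x**3*log(x)/9 + x**3/27.
Answer: -x**3*log(x)/9 + x**3/27.


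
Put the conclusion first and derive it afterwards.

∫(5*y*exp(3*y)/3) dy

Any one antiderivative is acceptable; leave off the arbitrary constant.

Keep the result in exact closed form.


The answer is 5*y*exp(3*y)/9 - 5*exp(3*y)/27.
Step 1. Integrate ∫(5*y*exp(3*y)/3) dy by parts with u = y, dv = (5*exp(3*y)/3) dy, so v = 5*exp(3*y)/9: now 5*y*exp(3*y)/9 + ∫(-5*exp(3*y)/9) dy.
Step 2. Evaluate the standard form: now 5*y*exp(3*y)/9 - 5*exp(3*y)/27.
Answer: 5*y*exp(3*y)/9 - 5*exp(3*y)/27.


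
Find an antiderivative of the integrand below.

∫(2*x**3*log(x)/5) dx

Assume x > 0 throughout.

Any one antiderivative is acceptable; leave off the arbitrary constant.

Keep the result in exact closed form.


Answer: x**4*log(x)/10 - x**4/40.


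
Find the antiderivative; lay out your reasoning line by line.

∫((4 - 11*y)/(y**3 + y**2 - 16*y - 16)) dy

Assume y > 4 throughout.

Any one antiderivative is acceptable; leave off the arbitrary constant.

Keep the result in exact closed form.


Step 1. Decompose ∫((4 - 11*y)/(y**3 + y**2 - 16*y - 16)) dy by partial fractions, (4 - 11*y)/(y**3 + y**2 - 16*y - 16) = 2/(y + 4) - 1/(y + 1) - 1/(y - 4): now ∫(-1/(y - 4)) dy + ∫(-1/(y + 1)) dy + ∫(2/(y + 4)) dy.
Step 2. Evaluate the standard form [assuming y > -4]: now 2*log(y + 4) + ∫(-1/(y - 4)) dy + ∫(-1/(y + 1)) dy.
Step 3. Evaluate the standard form [assuming y > -1]: now -log(y + 1) + 2*log(y + 4) + ∫(-1/(y - 4)) dy.
Step 4. Evaluate the standard form [assuming y > 4]: now -log(y - 4) - log(y + 1) + 2*log(y + 4).
Answer: -log(y - 4) - log(y + 1) + 2*log(y + 4).


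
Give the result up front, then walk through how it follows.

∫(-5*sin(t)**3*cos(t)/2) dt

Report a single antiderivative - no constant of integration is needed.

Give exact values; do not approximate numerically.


The answer is -5*sin(t)**4/8.
Step 1. Substitute u = sin(t), turning ∫(-5*sin(t)**3*cos(t)/2) dt into ∫(-5*u**3/2) du: now ∫(-5*u**3/2) du.
Step 2. Evaluate the standard form: now -5*u**4/8.
Step 3. Substitute back u = sin(t): now -5*sin(t)**4/8.
Answer: -5*sin(t)**4/8.


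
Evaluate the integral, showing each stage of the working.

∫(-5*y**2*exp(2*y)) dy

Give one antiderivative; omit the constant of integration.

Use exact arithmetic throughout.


Step 1. Integrate ∫(-5*y**2*exp(2*y)) dy by parts with u = y**2, dv = (-5*exp(2*y)) dy, so v = -5*exp(2*y)/2: now -5*y**2*exp(2*y)/2 + ∫(5*y*exp(2*y)) dy.
Step 2. Integrate ∫(5*y*exp(2*y)) dy by parts with u = y, dv = (5*exp(2*y)) dy, so v = 5*exp(2*y)/2: now -5*y**2*exp(2*y)/2 + 5*y*exp(2*y)/2 + ∫(-5*exp(2*y)/2) dy.
Step 3. Evaluate the standard form: now -5*y**2*exp(2*y)/2 + 5*y*exp(2*y)/2 - 5*exp(2*y)/4.
Answer: -5*y**2*exp(2*y)/2 + 5*y*exp(2*y)/2 - 5*exp(2*y)/4.


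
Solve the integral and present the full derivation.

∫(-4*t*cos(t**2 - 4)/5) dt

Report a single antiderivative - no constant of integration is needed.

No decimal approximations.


Step 1. Substitute u = t**2 - 4, turning ∫(-4*t*cos(t**2 - 4)/5) dt into ∫(-2*cos(u)/5) du: now ∫(-2*cos(u)/5) du.
Step 2. Evaluate the standard form: now -2*sin(u)/5.
Step 3. Substitute back u = t**2 - 4: now -2*sin(t**2 - 4)/5.
Answer: -2*sin(t**2 - 4)/5.


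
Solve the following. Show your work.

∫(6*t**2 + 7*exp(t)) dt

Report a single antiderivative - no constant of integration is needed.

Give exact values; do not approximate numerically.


Step 1. Rewrite: now ∫(6*t**2) dt + ∫(7*exp(t)) dt.
Step 2. Evaluate the standard form: now 2*t**3 + ∫(7*exp(t)) dt.
Step 3. Evaluate the standard form: now 2*t**3 + 7*exp(t).
Answer: 2*t**3 + 7*exp(t).


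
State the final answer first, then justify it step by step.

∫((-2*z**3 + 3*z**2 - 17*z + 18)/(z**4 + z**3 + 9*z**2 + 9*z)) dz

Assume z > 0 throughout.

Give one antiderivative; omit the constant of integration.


The answer is 2*log(z) - 4*log(z + 1) + atan(z/3)/3.
Step 1. Decompose ∫((-2*z**3 + 3*z**2 - 17*z + 18)/(z**4 + z**3 + 9*z**2 + 9*z)) dz by partial fractions, (-2*z**3 + 3*z**2 - 17*z + 18)/(z**4 + z**3 + 9*z**2 + 9*z) = 1/(z**2 + 9) - 4/(z + 1) + 2/z: now ∫(2/z) dz + ∫(-4/(z + 1)) dz + ∫(1/(z**2 + 9)) dz.
Step 2. Evaluate the standard form [assuming z > -1]: now -4*log(z + 1) + ∫(2/z) dz + ∫(1/(z**2 + 9)) dz.
Step 3. Evaluate the standard form [assuming z > 0]: now 2*log(z) - 4*log(z + 1) + ∫(1/(z**2 + 9)) dz.
Step 4. Evaluate the standard form: now 2*log(z) - 4*log(z + 1) + atan(z/3)/3.
Answer: 2*log(z) - 4*log(z + 1) + atan(z/3)/3.


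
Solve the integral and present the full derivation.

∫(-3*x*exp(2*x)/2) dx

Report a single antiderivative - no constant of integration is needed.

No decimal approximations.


Step 1. Integrate ∫(-3*x*exp(2*x)/2) dx by parts with u = x, dv = (-3*exp(2*x)/2) dx, so v = -3*exp(2*x)/4: now -3*x*exp(2*x)/4 + ∫(3*exp(2*x)/4) dx.
Step 2. Evaluate the standard form: now -3*x*exp(2*x)/4 + 3*exp(2*x)/8.
Answer: -3*x*exp(2*x)/4 + 3*exp(2*x)/8.


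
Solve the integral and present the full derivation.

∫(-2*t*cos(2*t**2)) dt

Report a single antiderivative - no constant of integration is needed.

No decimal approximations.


Step 1. Substitute u = t**2, turning ∫(-2*t*cos(2*t**2)) dt into ∫(-cos(2*u)) du: now ∫(-cos(2*u)) du.
Step 2. Evaluate the standard form: now -sin(2*u)/2.
Step 3. Substitute back u = t**2: now -sin(2*t**2)/2.
Answer: -sin(2*t**2)/2.


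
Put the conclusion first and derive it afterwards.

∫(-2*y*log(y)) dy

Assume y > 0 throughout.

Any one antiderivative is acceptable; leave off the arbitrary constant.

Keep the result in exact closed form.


The answer is -y**2*log(y) + y**2/2.
Step 1. Integrate ∫(-2*y*log(y)) dy by parts with u = log(y), dv = (-2*y) dy, so v = -y**2 [assuming y > 0]: now -y**2*log(y) + ∫(y) dy.
Step 2. Evaluate the standard form: now -y**2*log(y) + y**2/2.
Answer: -y**2*log(y) + y**2/2.


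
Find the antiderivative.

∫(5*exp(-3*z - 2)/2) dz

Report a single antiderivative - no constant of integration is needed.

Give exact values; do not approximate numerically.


Answer: -5*exp(-3*z - 2)/6.


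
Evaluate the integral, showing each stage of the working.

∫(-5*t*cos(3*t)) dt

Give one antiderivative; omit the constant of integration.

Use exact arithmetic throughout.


Step 1. Integrate ∫(-5*t*cos(3*t)) dt by parts with u = t, dv = (-5*cos(3*t)) dt, so v = -5*sin(3*t)/3: now -5*t*sin(3*t)/3 + ∫(5*sin(3*t)/3) dt.
Step 2. Evaluate the standard form: now -5*t*sin(3*t)/3 - 5*cos(3*t)/9.
Answer: -5*t*sin(3*t)/3 - 5*cos(3*t)/9.


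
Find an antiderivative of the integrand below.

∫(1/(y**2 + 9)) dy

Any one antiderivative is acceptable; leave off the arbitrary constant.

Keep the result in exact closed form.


Answer: atan(y/3)/3.


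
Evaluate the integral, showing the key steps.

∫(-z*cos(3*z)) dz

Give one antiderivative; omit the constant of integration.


Step 1. Integrate ∫(-z*cos(3*z)) dz by parts with u = z, dv = (-cos(3*z)) dz, so v = -sin(3*z)/3: now -z*sin(3*z)/3 + ∫(sin(3*z)/3) dz.
Step 2. Evaluate the standard form: now -z*sin(3*z)/3 - cos(3*z)/9.
Answer: -z*sin(3*z)/3 - cos(3*z)/9.


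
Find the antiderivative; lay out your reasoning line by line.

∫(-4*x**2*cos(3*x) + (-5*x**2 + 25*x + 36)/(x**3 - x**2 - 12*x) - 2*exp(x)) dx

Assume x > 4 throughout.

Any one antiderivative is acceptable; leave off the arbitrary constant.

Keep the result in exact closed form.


Step 1. Rewrite: now ∫(-4*x**2*cos(3*x)) dx + ∫((-5*x**2 + 25*x + 36)/(x**3 - x**2 - 12*x)) dx + ∫(-2*exp(x)) dx.
Step 2. Decompose ∫((-5*x**2 + 25*x + 36)/(x**3 - x**2 - 12*x)) dx by partial fractions, (-5*x**2 + 25*x + 36)/(x**3 - x**2 - 12*x) = -4/(x + 3) + 2/(x - 4) - 3/x: now ∫(-3/x) dx + ∫(-4*x**2*cos(3*x)) dx + ∫(2/(x - 4)) dx + ∫(-4/(x + 3)) dx + ∫(-2*exp(x)) dx.
Step 3. Evaluate the standard form [assuming x > 0]: now -3*log(x) + ∫(-4*x**2*cos(3*x)) dx + ∫(2/(x - 4)) dx + ∫(-4/(x + 3)) dx + ∫(-2*exp(x)) dx.
Step 4. Evaluate the standard form [assuming x > -3]: now -3*log(x) - 4*log(x + 3) + ∫(-4*x**2*cos(3*x)) dx + ∫(2/(x - 4)) dx + ∫(-2*exp(x)) dx.
Step 5. Evaluate the standard form [assuming x > 4]: now -3*log(x) + 2*log(x - 4) - 4*log(x + 3) + ∫(-4*x**2*cos(3*x)) dx + ∫(-2*exp(x)) dx.
Step 6. Evaluate the standard form: now -2*exp(x) - 3*log(x) + 2*log(x - 4) - 4*log(x + 3) + ∫(-4*x**2*cos(3*x)) dx.
Step 7. Integrate ∫(-4*x**2*cos(3*x)) dx by parts with u = x**2, dv = (-4*cos(3*x)) dx, so v = -4*sin(3*x)/3: now -4*x**2*sin(3*x)/3 - 2*exp(x) - 3*log(x) + 2*log(x - 4) - 4*log(x + 3) + ∫(8*x*sin(3*x)/3) dx.
Step 8. Integrate ∫(8*x*sin(3*x)/3) dx by parts with u = x, dv = (8*sin(3*x)/3) dx, so v = -8*cos(3*x)/9: now -4*x**2*sin(3*x)/3 - 8*x*cos(3*x)/9 - 2*exp(x) - 3*log(x) + 2*log(x - 4) - 4*log(x + 3) + ∫(8*cos(3*x)/9) dx.
Step 9. Evaluate the standard form: now -4*x**2*sin(3*x)/3 - 8*x*cos(3*x)/9 - 2*exp(x) - 3*log(x) + 2*log(x - 4) - 4*log(x + 3) + 8*sin(3*x)/27.
Answer: -4*x**2*sin(3*x)/3 - 8*x*cos(3*x)/9 - 2*exp(x) - 3*log(x) + 2*log(x - 4) - 4*log(x + 3) + 8*sin(3*x)/27.


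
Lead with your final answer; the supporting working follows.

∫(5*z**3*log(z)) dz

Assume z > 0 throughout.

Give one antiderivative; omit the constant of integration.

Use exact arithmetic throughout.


The answer is 5*z**4*log(z)/4 - 5*z**4/16.
Step 1. Integrate ∫(5*z**3*log(z)) dz by parts with u = log(z), dv = (5*z**3) dz, so v = 5*z**4/4 [assuming z > 0]: now 5*z**4*log(z)/4 + ∫(-5*z**3/4) dz.
Step 2. Evaluate the standard form: now 5*z**4*log(z)/4 - 5*z**4/16.
Answer: 5*z**4*log(z)/4 - 5*z**4/16.


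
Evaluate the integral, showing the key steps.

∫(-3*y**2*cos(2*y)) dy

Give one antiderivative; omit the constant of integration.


Step 1. Integrate ∫(-3*y**2*cos(2*y)) dy by parts with u = y**2, dv = (-3*cos(2*y)) dy, so v = -3*sin(2*y)/2: now -3*y**2*sin(2*y)/2 + ∫(3*y*sin(2*y)) dy.
Step 2. Integrate ∫(3*y*sin(2*y)) dy by parts with u = y, dv = (3*sin(2*y)) dy, so v = -3*cos(2*y)/2: now -3*y**2*sin(2*y)/2 - 3*y*cos(2*y)/2 + ∫(3*cos(2*y)/2) dy.
Step 3. Evaluate the standard form: now -3*y**2*sin(2*y)/2 - 3*y*cos(2*y)/2 + 3*sin(2*y)/4.
Answer: -3*y**2*sin(2*y)/2 - 3*y*cos(2*y)/2 + 3*sin(2*y)/4.


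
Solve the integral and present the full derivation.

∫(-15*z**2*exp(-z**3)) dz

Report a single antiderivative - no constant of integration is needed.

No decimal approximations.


Step 1. Substitute u = z**3, turning ∫(-15*z**2*exp(-z**3)) dz into ∫(-5*exp(-u)) du: now ∫(-5*exp(-u)) du.
Step 2. Evaluate the standard form: now 5*exp(-u).
Step 3. Substitute back u = z**3: now 5*exp(-z**3).
Answer: 5*exp(-z**3).


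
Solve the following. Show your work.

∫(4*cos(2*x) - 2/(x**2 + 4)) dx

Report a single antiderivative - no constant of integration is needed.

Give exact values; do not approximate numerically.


Step 1. Rewrite: now ∫(-2/(x**2 + 4)) dx + ∫(4*cos(2*x)) dx.
Step 2. Evaluate the standard form: now 2*sin(2*x) + ∫(-2/(x**2 + 4)) dx.
Step 3. Evaluate the standard form: now 2*sin(2*x) - atan(x/2).
Answer: 2*sin(2*x) - atan(x/2).


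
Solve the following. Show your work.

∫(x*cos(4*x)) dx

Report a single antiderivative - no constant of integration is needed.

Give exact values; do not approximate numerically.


Step 1. Integrate ∫(x*cos(4*x)) dx by parts with u = x, dv = (cos(4*x)) dx, so v = sin(4*x)/4: now x*sin(4*x)/4 + ∫(-sin(4*x)/4) dx.
Step 2. Evaluate the standard form: now x*sin(4*x)/4 + cos(4*x)/16.
Answer: x*sin(4*x)/4 + cos(4*x)/16.


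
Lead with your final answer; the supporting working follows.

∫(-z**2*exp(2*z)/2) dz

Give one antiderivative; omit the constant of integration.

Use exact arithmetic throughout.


The answer is -z**2*exp(2*z)/4 + z*exp(2*z)/4 - exp(2*z)/8.
Step 1. Integrate ∫(-z**2*exp(2*z)/2) dz by parts with u = z**2, dv = (-exp(2*z)/2) dz, so v = -exp(2*z)/4: now -z**2*exp(2*z)/4 + ∫(z*exp(2*z)/2) dz.
Step 2. Integrate ∫(z*exp(2*z)/2) dz by parts with u = z, dv = (exp(2*z)/2) dz, so v = exp(2*z)/4: now -z**2*exp(2*z)/4 + z*exp(2*z)/4 + ∫(-exp(2*z)/4) dz.
Step 3. Evaluate the standard form: now -z**2*exp(2*z)/4 + z*exp(2*z)/4 - exp(2*z)/8.
Answer: -z**2*exp(2*z)/4 + z*exp(2*z)/4 - exp(2*z)/8.


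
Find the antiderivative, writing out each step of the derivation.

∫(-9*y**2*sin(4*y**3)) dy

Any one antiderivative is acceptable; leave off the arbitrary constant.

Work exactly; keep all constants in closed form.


Step 1. Substitute u = y**3, turning ∫(-9*y**2*sin(4*y**3)) dy into ∫(-3*sin(4*u)) du: now ∫(-3*sin(4*u)) du.
Step 2. Evaluate the standard form: now 3*cos(4*u)/4.
Step 3. Substitute back u = y**3: now 3*cos(4*y**3)/4.
Answer: 3*cos(4*y**3)/4.


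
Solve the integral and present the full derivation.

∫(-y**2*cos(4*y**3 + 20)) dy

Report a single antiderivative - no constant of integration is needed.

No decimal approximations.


Step 1. Substitute u = y**3 + 5, turning ∫(-y**2*cos(4*y**3 + 20)) dy into ∫(-cos(4*u)/3) du: now ∫(-cos(4*u)/3) du.
Step 2. Evaluate the standard form: now -sin(4*u)/12.
Step 3. Substitute back u = y**3 + 5: now -sin(4*y**3 + 20)/12.
Answer: -sin(4*y**3 + 20)/12.


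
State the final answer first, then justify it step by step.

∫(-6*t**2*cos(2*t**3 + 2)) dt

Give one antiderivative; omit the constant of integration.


The answer is -sin(2*t**3 + 2).
Step 1. Substitute u = t**3 + 1, turning ∫(-6*t**2*cos(2*t**3 + 2)) dt into ∫(-2*cos(2*u)) du: now ∫(-2*cos(2*u)) du.
Step 2. Evaluate the standard form: now -sin(2*u).
Step 3. Substitute back u = t**3 + 1: now -sin(2*t**3 + 2).
Answer: -sin(2*t**3 + 2).


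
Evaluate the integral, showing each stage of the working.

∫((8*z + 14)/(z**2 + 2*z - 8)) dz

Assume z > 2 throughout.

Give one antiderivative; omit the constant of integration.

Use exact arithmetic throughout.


Step 1. Decompose ∫((8*z + 14)/(z**2 + 2*z - 8)) dz by partial fractions, (8*z + 14)/(z**2 + 2*z - 8) = 3/(z + 4) + 5/(z - 2): now ∫(5/(z - 2)) dz + ∫(3/(z + 4)) dz.
Step 2. Evaluate the standard form [assuming z > -4]: now 3*log(z + 4) + ∫(5/(z - 2)) dz.
Step 3. Evaluate the standard form [assuming z > 2]: now 5*log(z - 2) + 3*log(z + 4).
Answer: 5*log(z - 2) + 3*log(z + 4).


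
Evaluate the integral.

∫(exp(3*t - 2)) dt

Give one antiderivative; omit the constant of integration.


Answer: exp(3*t - 2)/3.


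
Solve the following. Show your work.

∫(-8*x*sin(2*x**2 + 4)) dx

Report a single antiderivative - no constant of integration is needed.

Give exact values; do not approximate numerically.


Step 1. Substitute u = x**2 + 2, turning ∫(-8*x*sin(2*x**2 + 4)) dx into ∫(-4*sin(2*u)) du: now ∫(-4*sin(2*u)) du.
Step 2. Evaluate the standard form: now 2*cos(2*u).
Step 3. Substitute back u = x**2 + 2: now 2*cos(2*x**2 + 4).
Answer: 2*cos(2*x**2 + 4).


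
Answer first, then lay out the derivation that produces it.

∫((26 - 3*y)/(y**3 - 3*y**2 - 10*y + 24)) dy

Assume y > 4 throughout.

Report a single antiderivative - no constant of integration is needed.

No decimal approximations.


The answer is log(y - 4) - 2*log(y - 2) + log(y + 3).
Step 1. Decompose ∫((26 - 3*y)/(y**3 - 3*y**2 - 10*y + 24)) dy by partial fractions, (26 - 3*y)/(y**3 - 3*y**2 - 10*y + 24) = 1/(y + 3) - 2/(y - 2) + 1/(y - 4): now ∫(1/(y - 4)) dy + ∫(-2/(y - 2)) dy + ∫(1/(y + 3)) dy.
Step 2. Evaluate the standard form [assuming y > 4]: now log(y - 4) + ∫(-2/(y - 2)) dy + ∫(1/(y + 3)) dy.
Step 3. Evaluate the standard form [assuming y > 2]: now log(y - 4) - 2*log(y - 2) + ∫(1/(y + 3)) dy.
Step 4. Evaluate the standard form [assuming y > -3]: now log(y - 4) - 2*log(y - 2) + log(y + 3).
Answer: log(y - 4) - 2*log(y - 2) + log(y + 3).


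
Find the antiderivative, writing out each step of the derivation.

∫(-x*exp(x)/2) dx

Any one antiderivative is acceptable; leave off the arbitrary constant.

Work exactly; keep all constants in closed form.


Step 1. Integrate ∫(-x*exp(x)/2) dx by parts with u = x, dv = (-exp(x)/2) dx, so v = -exp(x)/2: now -x*exp(x)/2 + ∫(exp(x)/2) dx.
Step 2. Evaluate the standard form: now -x*exp(x)/2 + exp(x)/2.
Answer: -x*exp(x)/2 + exp(x)/2.


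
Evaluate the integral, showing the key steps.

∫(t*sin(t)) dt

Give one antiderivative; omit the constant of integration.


Step 1. Integrate ∫(t*sin(t)) dt by parts with u = t, dv = (sin(t)) dt, so v = -cos(t): now -t*cos(t) + ∫(cos(t)) dt.
Step 2. Evaluate the standard form: now -t*cos(t) + sin(t).
Answer: -t*cos(t) + sin(t).


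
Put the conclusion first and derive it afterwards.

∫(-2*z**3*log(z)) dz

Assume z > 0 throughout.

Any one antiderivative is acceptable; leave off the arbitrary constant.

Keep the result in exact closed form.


The answer is -z**4*log(z)/2 + z**4/8.
Step 1. Integrate ∫(-2*z**3*log(z)) dz by parts with u = log(z), dv = (-2*z**3) dz, so v = -z**4/2 [assuming z > 0]: now -z**4*log(z)/2 + ∫(z**3/2) dz.
Step 2. Evaluate the standard form: now -z**4*log(z)/2 + z**4/8.
Answer: -z**4*log(z)/2 + z**4/8.


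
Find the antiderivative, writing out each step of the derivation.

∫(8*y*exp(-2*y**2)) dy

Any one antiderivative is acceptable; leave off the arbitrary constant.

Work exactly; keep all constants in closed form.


Step 1. Substitute u = y**2, turning ∫(8*y*exp(-2*y**2)) dy into ∫(4*exp(-2*u)) du: now ∫(4*exp(-2*u)) du.
Step 2. Evaluate the standard form: now -2*exp(-2*u).
Step 3. Substitute back u = y**2: now -2*exp(-2*y**2).
Answer: -2*exp(-2*y**2).


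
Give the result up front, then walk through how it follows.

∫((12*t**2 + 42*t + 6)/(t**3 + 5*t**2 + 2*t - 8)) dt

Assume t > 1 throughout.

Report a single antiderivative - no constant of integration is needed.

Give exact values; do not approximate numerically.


The answer is 4*log(t - 1) + 5*log(t + 2) + 3*log(t + 4).
Step 1. Decompose ∫((12*t**2 + 42*t + 6)/(t**3 + 5*t**2 + 2*t - 8)) dt by partial fractions, (12*t**2 + 42*t + 6)/(t**3 + 5*t**2 + 2*t - 8) = 3/(t + 4) + 5/(t + 2) + 4/(t - 1): now ∫(4/(t - 1)) dt + ∫(5/(t + 2)) dt + ∫(3/(t + 4)) dt.
Step 2. Evaluate the standard form [assuming t > 1]: now 4*log(t - 1) + ∫(5/(t + 2)) dt + ∫(3/(t + 4)) dt.
Step 3. Evaluate the standard form [assuming t > -4]: now 4*log(t - 1) + 3*log(t + 4) + ∫(5/(t + 2)) dt.
Step 4. Evaluate the standard form [assuming t > -2]: now 4*log(t - 1) + 5*log(t + 2) + 3*log(t + 4).
Answer: 4*log(t - 1) + 5*log(t + 2) + 3*log(t + 4).


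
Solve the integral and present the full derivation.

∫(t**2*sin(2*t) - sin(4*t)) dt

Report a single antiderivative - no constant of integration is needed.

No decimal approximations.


Step 1. Rewrite: now ∫(t**2*sin(2*t)) dt + ∫(-sin(4*t)) dt.
Step 2. Evaluate the standard form: now cos(4*t)/4 + ∫(t**2*sin(2*t)) dt.
Step 3. Integrate ∫(t**2*sin(2*t)) dt by parts with u = t**2, dv = (sin(2*t)) dt, so v = -cos(2*t)/2: now -t**2*cos(2*t)/2 + cos(4*t)/4 + ∫(t*cos(2*t)) dt.
Step 4. Integrate ∫(t*cos(2*t)) dt by parts with u = t, dv = (cos(2*t)) dt, so v = sin(2*t)/2: now -t**2*cos(2*t)/2 + t*sin(2*t)/2 + cos(4*t)/4 + ∫(-sin(2*t)/2) dt.
Step 5. Evaluate the standard form: now -t**2*cos(2*t)/2 + t*sin(2*t)/2 + cos(2*t)/4 + cos(4*t)/4.
Answer: -t**2*cos(2*t)/2 + t*sin(2*t)/2 + cos(2*t)/4 + cos(4*t)/4.


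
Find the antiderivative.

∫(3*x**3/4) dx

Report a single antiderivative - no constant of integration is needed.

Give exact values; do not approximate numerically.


Answer: 3*x**4/16.


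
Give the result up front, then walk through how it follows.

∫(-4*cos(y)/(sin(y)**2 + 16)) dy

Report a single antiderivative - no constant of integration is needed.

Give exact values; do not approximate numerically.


The answer is -atan(sin(y)/4).
Step 1. Substitute u = sin(y), turning ∫(-4*cos(y)/(sin(y)**2 + 16)) dy into ∫(-4/(u**2 + 16)) du: now ∫(-4/(u**2 + 16)) du.
Step 2. Evaluate the standard form: now -atan(u/4).
Step 3. Substitute back u = sin(y): now -atan(sin(y)/4).
Answer: -atan(sin(y)/4).


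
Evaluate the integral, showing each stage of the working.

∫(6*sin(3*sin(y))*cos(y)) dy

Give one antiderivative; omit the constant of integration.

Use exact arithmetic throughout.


Step 1. Substitute u = sin(y), turning ∫(6*sin(3*sin(y))*cos(y)) dy into ∫(6*sin(3*u)) du: now ∫(6*sin(3*u)) du.
Step 2. Evaluate the standard form: now -2*cos(3*u).
Step 3. Substitute back u = sin(y): now -2*cos(3*sin(y)).
Answer: -2*cos(3*sin(y)).
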